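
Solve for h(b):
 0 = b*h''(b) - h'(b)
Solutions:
 h(b) = C1 + C2*b^2


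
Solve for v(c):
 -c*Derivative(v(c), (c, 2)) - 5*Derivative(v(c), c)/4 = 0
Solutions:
 v(c) = C1 + C2/c^(1/4)


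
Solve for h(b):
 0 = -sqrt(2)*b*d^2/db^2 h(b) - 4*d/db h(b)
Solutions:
 h(b) = C1 + C2*b^(1 - 2*sqrt(2))


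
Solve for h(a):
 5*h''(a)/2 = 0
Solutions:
 h(a) = C1 + C2*a


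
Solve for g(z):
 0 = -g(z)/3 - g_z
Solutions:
 g(z) = C1*exp(-z/3)


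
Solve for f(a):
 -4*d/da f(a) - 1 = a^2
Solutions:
 f(a) = C1 - a^3/12 - a/4


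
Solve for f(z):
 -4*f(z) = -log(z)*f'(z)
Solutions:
 f(z) = C1*exp(4*li(z))


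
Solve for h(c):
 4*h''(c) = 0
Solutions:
 h(c) = C1 + C2*c


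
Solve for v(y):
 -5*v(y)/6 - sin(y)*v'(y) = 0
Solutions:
 v(y) = C1*(cos(y) + 1)^(5/12)/(cos(y) - 1)^(5/12)


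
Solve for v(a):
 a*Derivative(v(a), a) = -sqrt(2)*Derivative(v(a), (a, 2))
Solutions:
 v(a) = C1 + C2*erf(2^(1/4)*a/2)


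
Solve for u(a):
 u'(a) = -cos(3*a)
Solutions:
 u(a) = C1 - sin(3*a)/3


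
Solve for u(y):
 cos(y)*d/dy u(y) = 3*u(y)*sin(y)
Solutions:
 u(y) = C1/cos(y)^3


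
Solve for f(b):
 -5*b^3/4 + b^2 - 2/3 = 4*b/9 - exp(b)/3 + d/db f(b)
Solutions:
 f(b) = C1 - 5*b^4/16 + b^3/3 - 2*b^2/9 - 2*b/3 + exp(b)/3


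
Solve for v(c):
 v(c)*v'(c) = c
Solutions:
 v(c) = -sqrt(C1 + c^2)
 v(c) = sqrt(C1 + c^2)


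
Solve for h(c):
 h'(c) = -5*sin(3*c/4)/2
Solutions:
 h(c) = C1 + 10*cos(3*c/4)/3


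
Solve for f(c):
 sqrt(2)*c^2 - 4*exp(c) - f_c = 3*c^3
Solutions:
 f(c) = C1 - 3*c^4/4 + sqrt(2)*c^3/3 - 4*exp(c)


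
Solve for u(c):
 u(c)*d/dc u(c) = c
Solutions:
 u(c) = -sqrt(C1 + c^2)
 u(c) = sqrt(C1 + c^2)


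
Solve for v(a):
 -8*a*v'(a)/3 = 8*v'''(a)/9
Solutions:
 v(a) = C1 + Integral(C2*airyai(-3^(1/3)*a) + C3*airybi(-3^(1/3)*a), a)


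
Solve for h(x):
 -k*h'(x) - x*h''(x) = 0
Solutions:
 h(x) = C1 + x^(1 - re(k))*(C2*sin(log(x)*Abs(im(k))) + C3*cos(log(x)*im(k)))


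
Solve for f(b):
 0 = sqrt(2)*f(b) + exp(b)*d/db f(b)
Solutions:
 f(b) = C1*exp(sqrt(2)*exp(-b))


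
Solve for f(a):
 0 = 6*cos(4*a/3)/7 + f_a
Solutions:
 f(a) = C1 - 9*sin(4*a/3)/14


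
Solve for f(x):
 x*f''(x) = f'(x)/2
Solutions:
 f(x) = C1 + C2*x^(3/2)


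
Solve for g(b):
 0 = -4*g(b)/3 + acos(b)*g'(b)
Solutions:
 g(b) = C1*exp(4*Integral(1/acos(b), b)/3)


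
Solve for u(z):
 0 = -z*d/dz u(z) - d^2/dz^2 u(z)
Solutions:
 u(z) = C1 + C2*erf(sqrt(2)*z/2)


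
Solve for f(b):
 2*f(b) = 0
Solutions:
 f(b) = 0


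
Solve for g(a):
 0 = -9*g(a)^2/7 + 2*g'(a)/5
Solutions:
 g(a) = -14/(C1 + 45*a)


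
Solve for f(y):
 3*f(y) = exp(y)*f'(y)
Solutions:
 f(y) = C1*exp(-3*exp(-y))


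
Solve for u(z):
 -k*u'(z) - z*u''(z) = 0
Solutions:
 u(z) = C1 + z^(1 - re(k))*(C2*sin(log(z)*Abs(im(k))) + C3*cos(log(z)*im(k)))


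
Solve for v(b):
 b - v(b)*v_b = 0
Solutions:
 v(b) = -sqrt(C1 + b^2)
 v(b) = sqrt(C1 + b^2)


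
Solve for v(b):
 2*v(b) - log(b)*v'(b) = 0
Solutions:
 v(b) = C1*exp(2*li(b))


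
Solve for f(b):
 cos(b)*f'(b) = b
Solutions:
 f(b) = C1 + Integral(b/cos(b), b)


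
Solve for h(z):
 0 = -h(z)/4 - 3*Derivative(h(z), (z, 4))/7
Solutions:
 h(z) = (C1*sin(3^(3/4)*7^(1/4)*z/6) + C2*cos(3^(3/4)*7^(1/4)*z/6))*exp(-3^(3/4)*7^(1/4)*z/6) + (C3*sin(3^(3/4)*7^(1/4)*z/6) + C4*cos(3^(3/4)*7^(1/4)*z/6))*exp(3^(3/4)*7^(1/4)*z/6)


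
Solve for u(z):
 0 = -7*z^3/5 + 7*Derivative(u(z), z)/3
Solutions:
 u(z) = C1 + 3*z^4/20


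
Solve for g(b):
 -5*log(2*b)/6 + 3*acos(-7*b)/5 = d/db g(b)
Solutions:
 g(b) = C1 - 5*b*log(b)/6 + 3*b*acos(-7*b)/5 - 5*b*log(2)/6 + 5*b/6 + 3*sqrt(1 - 49*b^2)/35


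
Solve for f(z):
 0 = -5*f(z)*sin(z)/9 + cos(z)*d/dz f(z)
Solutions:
 f(z) = C1/cos(z)^(5/9)


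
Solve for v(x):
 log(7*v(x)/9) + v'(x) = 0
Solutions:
 -Integral(1/(-log(_y) - log(7) + 2*log(3)), (_y, v(x))) = C1 - x


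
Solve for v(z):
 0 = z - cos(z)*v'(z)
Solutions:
 v(z) = C1 + Integral(z/cos(z), z)


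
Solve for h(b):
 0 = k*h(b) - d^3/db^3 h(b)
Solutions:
 h(b) = C1*exp(b*k^(1/3)) + C2*exp(b*k^(1/3)*(-1 + sqrt(3)*I)/2) + C3*exp(-b*k^(1/3)*(1 + sqrt(3)*I)/2)


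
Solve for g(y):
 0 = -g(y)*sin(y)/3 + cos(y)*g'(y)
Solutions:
 g(y) = C1/cos(y)^(1/3)


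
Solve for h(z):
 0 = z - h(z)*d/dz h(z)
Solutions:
 h(z) = -sqrt(C1 + z^2)
 h(z) = sqrt(C1 + z^2)


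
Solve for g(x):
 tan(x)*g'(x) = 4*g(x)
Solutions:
 g(x) = C1*sin(x)^4


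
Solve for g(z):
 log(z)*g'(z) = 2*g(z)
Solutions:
 g(z) = C1*exp(2*li(z))


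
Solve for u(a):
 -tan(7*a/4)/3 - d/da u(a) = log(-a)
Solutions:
 u(a) = C1 - a*log(-a) + a + 4*log(cos(7*a/4))/21


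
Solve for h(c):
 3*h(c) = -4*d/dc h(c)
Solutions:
 h(c) = C1*exp(-3*c/4)


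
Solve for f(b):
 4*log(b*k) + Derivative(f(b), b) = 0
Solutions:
 f(b) = C1 - 4*b*log(b*k) + 4*b


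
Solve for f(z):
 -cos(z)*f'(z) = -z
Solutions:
 f(z) = C1 + Integral(z/cos(z), z)


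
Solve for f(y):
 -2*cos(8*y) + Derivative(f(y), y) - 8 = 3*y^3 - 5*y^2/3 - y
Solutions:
 f(y) = C1 + 3*y^4/4 - 5*y^3/9 - y^2/2 + 8*y + sin(8*y)/4


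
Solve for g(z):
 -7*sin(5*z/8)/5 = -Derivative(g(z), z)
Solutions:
 g(z) = C1 - 56*cos(5*z/8)/25


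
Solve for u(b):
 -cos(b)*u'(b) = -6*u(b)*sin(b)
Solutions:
 u(b) = C1/cos(b)^6


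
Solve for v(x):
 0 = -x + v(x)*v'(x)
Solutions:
 v(x) = -sqrt(C1 + x^2)
 v(x) = sqrt(C1 + x^2)


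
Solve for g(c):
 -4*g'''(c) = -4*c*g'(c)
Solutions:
 g(c) = C1 + Integral(C2*airyai(c) + C3*airybi(c), c)


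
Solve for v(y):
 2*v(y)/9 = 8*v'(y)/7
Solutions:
 v(y) = C1*exp(7*y/36)


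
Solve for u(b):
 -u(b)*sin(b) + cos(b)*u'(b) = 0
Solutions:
 u(b) = C1/cos(b)


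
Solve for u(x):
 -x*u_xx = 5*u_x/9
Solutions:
 u(x) = C1 + C2*x^(4/9)


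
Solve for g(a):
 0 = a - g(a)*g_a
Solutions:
 g(a) = -sqrt(C1 + a^2)
 g(a) = sqrt(C1 + a^2)


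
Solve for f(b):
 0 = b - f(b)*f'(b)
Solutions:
 f(b) = -sqrt(C1 + b^2)
 f(b) = sqrt(C1 + b^2)


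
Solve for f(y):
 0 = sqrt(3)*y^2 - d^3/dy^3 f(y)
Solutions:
 f(y) = C1 + C2*y + C3*y^2 + sqrt(3)*y^5/60


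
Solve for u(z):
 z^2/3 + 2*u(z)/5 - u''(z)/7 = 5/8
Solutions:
 u(z) = C1*exp(-sqrt(70)*z/5) + C2*exp(sqrt(70)*z/5) - 5*z^2/6 + 325/336


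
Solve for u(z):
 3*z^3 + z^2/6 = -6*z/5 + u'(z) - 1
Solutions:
 u(z) = C1 + 3*z^4/4 + z^3/18 + 3*z^2/5 + z


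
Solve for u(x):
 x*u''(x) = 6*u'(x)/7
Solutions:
 u(x) = C1 + C2*x^(13/7)


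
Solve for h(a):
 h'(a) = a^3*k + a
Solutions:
 h(a) = C1 + a^4*k/4 + a^2/2


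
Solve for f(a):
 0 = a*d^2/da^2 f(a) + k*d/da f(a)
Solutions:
 f(a) = C1 + a^(1 - re(k))*(C2*sin(log(a)*Abs(im(k))) + C3*cos(log(a)*im(k)))


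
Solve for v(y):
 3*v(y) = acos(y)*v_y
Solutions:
 v(y) = C1*exp(3*Integral(1/acos(y), y))


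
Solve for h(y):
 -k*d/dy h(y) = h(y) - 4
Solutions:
 h(y) = C1*exp(-y/k) + 4


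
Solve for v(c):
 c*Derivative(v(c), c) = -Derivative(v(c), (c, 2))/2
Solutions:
 v(c) = C1 + C2*erf(c)


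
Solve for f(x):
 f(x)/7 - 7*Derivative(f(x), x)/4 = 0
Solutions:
 f(x) = C1*exp(4*x/49)


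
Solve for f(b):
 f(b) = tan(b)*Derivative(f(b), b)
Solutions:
 f(b) = C1*sin(b)


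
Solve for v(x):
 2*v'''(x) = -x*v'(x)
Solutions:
 v(x) = C1 + Integral(C2*airyai(-2^(2/3)*x/2) + C3*airybi(-2^(2/3)*x/2), x)


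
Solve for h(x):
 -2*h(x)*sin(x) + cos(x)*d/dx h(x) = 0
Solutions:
 h(x) = C1/cos(x)^2


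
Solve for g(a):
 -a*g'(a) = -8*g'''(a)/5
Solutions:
 g(a) = C1 + Integral(C2*airyai(5^(1/3)*a/2) + C3*airybi(5^(1/3)*a/2), a)


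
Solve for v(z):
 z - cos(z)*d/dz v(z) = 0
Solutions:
 v(z) = C1 + Integral(z/cos(z), z)


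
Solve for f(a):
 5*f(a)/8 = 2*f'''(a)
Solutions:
 f(a) = C3*exp(2^(2/3)*5^(1/3)*a/4) + (C1*sin(2^(2/3)*sqrt(3)*5^(1/3)*a/8) + C2*cos(2^(2/3)*sqrt(3)*5^(1/3)*a/8))*exp(-2^(2/3)*5^(1/3)*a/8)


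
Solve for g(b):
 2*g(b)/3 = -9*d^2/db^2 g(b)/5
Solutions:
 g(b) = C1*sin(sqrt(30)*b/9) + C2*cos(sqrt(30)*b/9)


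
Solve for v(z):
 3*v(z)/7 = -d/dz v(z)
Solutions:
 v(z) = C1*exp(-3*z/7)


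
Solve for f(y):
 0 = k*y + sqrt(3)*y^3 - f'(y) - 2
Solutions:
 f(y) = C1 + k*y^2/2 + sqrt(3)*y^4/4 - 2*y


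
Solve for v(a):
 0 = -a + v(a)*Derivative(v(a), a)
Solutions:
 v(a) = -sqrt(C1 + a^2)
 v(a) = sqrt(C1 + a^2)


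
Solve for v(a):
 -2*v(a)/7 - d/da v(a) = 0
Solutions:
 v(a) = C1*exp(-2*a/7)


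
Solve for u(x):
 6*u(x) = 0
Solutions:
 u(x) = 0


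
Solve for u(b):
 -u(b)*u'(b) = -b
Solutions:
 u(b) = -sqrt(C1 + b^2)
 u(b) = sqrt(C1 + b^2)


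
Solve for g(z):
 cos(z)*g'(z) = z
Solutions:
 g(z) = C1 + Integral(z/cos(z), z)


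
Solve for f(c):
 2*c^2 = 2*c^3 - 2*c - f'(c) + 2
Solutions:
 f(c) = C1 + c^4/2 - 2*c^3/3 - c^2 + 2*c


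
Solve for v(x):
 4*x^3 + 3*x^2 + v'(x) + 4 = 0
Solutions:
 v(x) = C1 - x^4 - x^3 - 4*x


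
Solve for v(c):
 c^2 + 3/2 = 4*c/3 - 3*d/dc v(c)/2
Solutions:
 v(c) = C1 - 2*c^3/9 + 4*c^2/9 - c


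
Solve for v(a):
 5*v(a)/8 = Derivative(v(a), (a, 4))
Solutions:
 v(a) = C1*exp(-10^(1/4)*a/2) + C2*exp(10^(1/4)*a/2) + C3*sin(10^(1/4)*a/2) + C4*cos(10^(1/4)*a/2)


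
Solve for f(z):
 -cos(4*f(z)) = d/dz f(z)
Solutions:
 f(z) = -asin((C1 + exp(8*z))/(C1 - exp(8*z)))/4 + pi/4
 f(z) = asin((C1 + exp(8*z))/(C1 - exp(8*z)))/4


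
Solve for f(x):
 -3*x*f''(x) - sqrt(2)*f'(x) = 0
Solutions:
 f(x) = C1 + C2*x^(1 - sqrt(2)/3)


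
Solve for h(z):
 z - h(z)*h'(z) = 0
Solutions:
 h(z) = -sqrt(C1 + z^2)
 h(z) = sqrt(C1 + z^2)


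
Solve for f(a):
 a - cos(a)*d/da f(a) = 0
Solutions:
 f(a) = C1 + Integral(a/cos(a), a)


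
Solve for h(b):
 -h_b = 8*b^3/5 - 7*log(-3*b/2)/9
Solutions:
 h(b) = C1 - 2*b^4/5 + 7*b*log(-b)/9 + 7*b*(-1 - log(2) + log(3))/9


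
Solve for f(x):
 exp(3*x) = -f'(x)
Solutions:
 f(x) = C1 - exp(3*x)/3


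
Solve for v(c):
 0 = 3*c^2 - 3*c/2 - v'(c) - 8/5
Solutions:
 v(c) = C1 + c^3 - 3*c^2/4 - 8*c/5


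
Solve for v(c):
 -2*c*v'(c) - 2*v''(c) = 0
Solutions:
 v(c) = C1 + C2*erf(sqrt(2)*c/2)


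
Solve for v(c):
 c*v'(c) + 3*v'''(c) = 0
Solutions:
 v(c) = C1 + Integral(C2*airyai(-3^(2/3)*c/3) + C3*airybi(-3^(2/3)*c/3), c)


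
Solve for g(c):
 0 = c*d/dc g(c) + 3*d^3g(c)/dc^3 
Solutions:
 g(c) = C1 + Integral(C2*airyai(-3^(2/3)*c/3) + C3*airybi(-3^(2/3)*c/3), c)


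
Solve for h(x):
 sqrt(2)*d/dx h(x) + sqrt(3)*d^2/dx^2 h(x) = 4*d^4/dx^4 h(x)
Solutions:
 h(x) = C1 + C2*exp(-x*(3^(5/6)/(sqrt(18 - sqrt(3)) + 3*sqrt(2))^(1/3) + 3^(2/3)*(sqrt(18 - sqrt(3)) + 3*sqrt(2))^(1/3))/12)*sin(x*(-3^(1/6)*(sqrt(18 - sqrt(3)) + 3*sqrt(2))^(1/3) + 3^(1/3)/(sqrt(18 - sqrt(3)) + 3*sqrt(2))^(1/3))/4) + C3*exp(-x*(3^(5/6)/(sqrt(18 - sqrt(3)) + 3*sqrt(2))^(1/3) + 3^(2/3)*(sqrt(18 - sqrt(3)) + 3*sqrt(2))^(1/3))/12)*cos(x*(-3^(1/6)*(sqrt(18 - sqrt(3)) + 3*sqrt(2))^(1/3) + 3^(1/3)/(sqrt(18 - sqrt(3)) + 3*sqrt(2))^(1/3))/4) + C4*exp(x*(3^(5/6)/(sqrt(18 - sqrt(3)) + 3*sqrt(2))^(1/3) + 3^(2/3)*(sqrt(18 - sqrt(3)) + 3*sqrt(2))^(1/3))/6)


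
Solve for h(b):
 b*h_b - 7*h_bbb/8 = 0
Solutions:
 h(b) = C1 + Integral(C2*airyai(2*7^(2/3)*b/7) + C3*airybi(2*7^(2/3)*b/7), b)


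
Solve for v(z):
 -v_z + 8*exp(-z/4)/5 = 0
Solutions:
 v(z) = C1 - 32*exp(-z/4)/5


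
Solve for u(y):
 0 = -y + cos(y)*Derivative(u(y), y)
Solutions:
 u(y) = C1 + Integral(y/cos(y), y)


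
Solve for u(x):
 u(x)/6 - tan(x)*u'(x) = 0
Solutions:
 u(x) = C1*sin(x)^(1/6)


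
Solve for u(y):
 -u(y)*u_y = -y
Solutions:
 u(y) = -sqrt(C1 + y^2)
 u(y) = sqrt(C1 + y^2)


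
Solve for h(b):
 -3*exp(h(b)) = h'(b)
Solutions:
 h(b) = log(1/(C1 + 3*b))


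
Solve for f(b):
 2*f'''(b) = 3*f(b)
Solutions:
 f(b) = C3*exp(2^(2/3)*3^(1/3)*b/2) + (C1*sin(2^(2/3)*3^(5/6)*b/4) + C2*cos(2^(2/3)*3^(5/6)*b/4))*exp(-2^(2/3)*3^(1/3)*b/4)


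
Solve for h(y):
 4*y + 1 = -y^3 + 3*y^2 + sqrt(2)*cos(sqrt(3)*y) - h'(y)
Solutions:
 h(y) = C1 - y^4/4 + y^3 - 2*y^2 - y + sqrt(6)*sin(sqrt(3)*y)/3


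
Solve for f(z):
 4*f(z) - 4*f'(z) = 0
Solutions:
 f(z) = C1*exp(z)


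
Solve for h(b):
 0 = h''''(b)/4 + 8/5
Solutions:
 h(b) = C1 + C2*b + C3*b^2 + C4*b^3 - 4*b^4/15


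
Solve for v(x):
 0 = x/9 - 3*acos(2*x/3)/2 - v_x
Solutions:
 v(x) = C1 + x^2/18 - 3*x*acos(2*x/3)/2 + 3*sqrt(9 - 4*x^2)/4


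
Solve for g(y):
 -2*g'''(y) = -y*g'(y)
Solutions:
 g(y) = C1 + Integral(C2*airyai(2^(2/3)*y/2) + C3*airybi(2^(2/3)*y/2), y)


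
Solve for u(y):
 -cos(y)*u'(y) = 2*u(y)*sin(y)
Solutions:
 u(y) = C1*cos(y)^2


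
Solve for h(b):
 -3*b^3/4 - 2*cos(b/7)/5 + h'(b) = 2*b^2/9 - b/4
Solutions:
 h(b) = C1 + 3*b^4/16 + 2*b^3/27 - b^2/8 + 14*sin(b/7)/5


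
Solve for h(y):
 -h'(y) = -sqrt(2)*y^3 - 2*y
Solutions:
 h(y) = C1 + sqrt(2)*y^4/4 + y^2


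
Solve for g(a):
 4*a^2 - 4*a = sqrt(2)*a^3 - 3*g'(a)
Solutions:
 g(a) = C1 + sqrt(2)*a^4/12 - 4*a^3/9 + 2*a^2/3


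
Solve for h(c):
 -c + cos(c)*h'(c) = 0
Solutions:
 h(c) = C1 + Integral(c/cos(c), c)


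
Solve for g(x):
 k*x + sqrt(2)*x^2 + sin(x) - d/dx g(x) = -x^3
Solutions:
 g(x) = C1 + k*x^2/2 + x^4/4 + sqrt(2)*x^3/3 - cos(x)


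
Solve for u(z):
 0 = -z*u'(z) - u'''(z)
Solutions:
 u(z) = C1 + Integral(C2*airyai(-z) + C3*airybi(-z), z)


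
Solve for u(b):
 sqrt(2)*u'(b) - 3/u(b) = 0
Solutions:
 u(b) = -sqrt(C1 + 3*sqrt(2)*b)
 u(b) = sqrt(C1 + 3*sqrt(2)*b)


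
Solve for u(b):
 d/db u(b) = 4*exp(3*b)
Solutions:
 u(b) = C1 + 4*exp(3*b)/3


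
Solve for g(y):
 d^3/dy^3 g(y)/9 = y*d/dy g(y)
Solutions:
 g(y) = C1 + Integral(C2*airyai(3^(2/3)*y) + C3*airybi(3^(2/3)*y), y)


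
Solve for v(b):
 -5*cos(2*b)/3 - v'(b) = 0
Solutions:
 v(b) = C1 - 5*sin(2*b)/6


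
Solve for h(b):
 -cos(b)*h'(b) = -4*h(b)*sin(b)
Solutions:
 h(b) = C1/cos(b)^4


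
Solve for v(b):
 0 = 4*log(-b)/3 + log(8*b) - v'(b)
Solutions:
 v(b) = C1 + 7*b*log(b)/3 + b*(-7/3 + 3*log(2) + 4*I*pi/3)


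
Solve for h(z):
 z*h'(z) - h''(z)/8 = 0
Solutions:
 h(z) = C1 + C2*erfi(2*z)


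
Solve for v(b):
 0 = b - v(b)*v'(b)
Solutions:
 v(b) = -sqrt(C1 + b^2)
 v(b) = sqrt(C1 + b^2)


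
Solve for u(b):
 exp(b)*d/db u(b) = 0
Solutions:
 u(b) = C1


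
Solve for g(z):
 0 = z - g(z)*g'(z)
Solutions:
 g(z) = -sqrt(C1 + z^2)
 g(z) = sqrt(C1 + z^2)


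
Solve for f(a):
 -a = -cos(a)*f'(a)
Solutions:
 f(a) = C1 + Integral(a/cos(a), a)


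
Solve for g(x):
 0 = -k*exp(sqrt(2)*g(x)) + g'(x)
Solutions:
 g(x) = sqrt(2)*(2*log(-1/(C1 + k*x)) - log(2))/4


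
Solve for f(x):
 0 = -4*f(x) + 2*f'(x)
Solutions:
 f(x) = C1*exp(2*x)


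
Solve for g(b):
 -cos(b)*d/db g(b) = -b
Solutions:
 g(b) = C1 + Integral(b/cos(b), b)


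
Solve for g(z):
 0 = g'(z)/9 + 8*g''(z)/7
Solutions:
 g(z) = C1 + C2*exp(-7*z/72)


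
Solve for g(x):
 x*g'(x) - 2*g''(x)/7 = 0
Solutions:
 g(x) = C1 + C2*erfi(sqrt(7)*x/2)


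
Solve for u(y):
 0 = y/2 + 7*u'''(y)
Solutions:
 u(y) = C1 + C2*y + C3*y^2 - y^4/336


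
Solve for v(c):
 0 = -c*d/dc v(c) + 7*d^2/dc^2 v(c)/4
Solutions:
 v(c) = C1 + C2*erfi(sqrt(14)*c/7)


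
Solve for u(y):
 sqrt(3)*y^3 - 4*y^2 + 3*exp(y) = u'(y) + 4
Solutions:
 u(y) = C1 + sqrt(3)*y^4/4 - 4*y^3/3 - 4*y + 3*exp(y)


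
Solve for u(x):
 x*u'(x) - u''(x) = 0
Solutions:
 u(x) = C1 + C2*erfi(sqrt(2)*x/2)


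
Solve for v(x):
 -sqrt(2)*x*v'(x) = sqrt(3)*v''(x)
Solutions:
 v(x) = C1 + C2*erf(6^(3/4)*x/6)


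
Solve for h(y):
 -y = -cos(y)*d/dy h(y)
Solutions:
 h(y) = C1 + Integral(y/cos(y), y)


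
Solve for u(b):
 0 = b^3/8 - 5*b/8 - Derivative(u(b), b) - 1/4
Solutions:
 u(b) = C1 + b^4/32 - 5*b^2/16 - b/4


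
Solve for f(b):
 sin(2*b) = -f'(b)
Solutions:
 f(b) = C1 + cos(2*b)/2


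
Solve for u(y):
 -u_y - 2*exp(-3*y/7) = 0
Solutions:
 u(y) = C1 + 14*exp(-3*y/7)/3


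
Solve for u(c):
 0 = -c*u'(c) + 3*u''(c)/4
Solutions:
 u(c) = C1 + C2*erfi(sqrt(6)*c/3)


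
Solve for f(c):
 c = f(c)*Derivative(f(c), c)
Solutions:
 f(c) = -sqrt(C1 + c^2)
 f(c) = sqrt(C1 + c^2)


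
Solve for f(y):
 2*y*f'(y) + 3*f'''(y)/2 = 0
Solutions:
 f(y) = C1 + Integral(C2*airyai(-6^(2/3)*y/3) + C3*airybi(-6^(2/3)*y/3), y)


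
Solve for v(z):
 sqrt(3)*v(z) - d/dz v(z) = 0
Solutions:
 v(z) = C1*exp(sqrt(3)*z)


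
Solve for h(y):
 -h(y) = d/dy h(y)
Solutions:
 h(y) = C1*exp(-y)


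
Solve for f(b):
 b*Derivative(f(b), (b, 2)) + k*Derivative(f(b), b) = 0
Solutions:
 f(b) = C1 + b^(1 - re(k))*(C2*sin(log(b)*Abs(im(k))) + C3*cos(log(b)*im(k)))


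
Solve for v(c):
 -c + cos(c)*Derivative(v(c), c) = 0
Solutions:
 v(c) = C1 + Integral(c/cos(c), c)


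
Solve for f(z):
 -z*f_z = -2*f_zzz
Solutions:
 f(z) = C1 + Integral(C2*airyai(2^(2/3)*z/2) + C3*airybi(2^(2/3)*z/2), z)


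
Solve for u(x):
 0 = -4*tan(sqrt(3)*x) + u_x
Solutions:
 u(x) = C1 - 4*sqrt(3)*log(cos(sqrt(3)*x))/3


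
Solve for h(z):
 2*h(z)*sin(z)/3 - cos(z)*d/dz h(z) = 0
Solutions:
 h(z) = C1/cos(z)^(2/3)


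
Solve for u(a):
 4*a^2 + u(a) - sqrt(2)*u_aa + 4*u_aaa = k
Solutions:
 u(a) = C1*exp(a*(2^(2/3)/(-sqrt(2) + sqrt(-2 + (108 - sqrt(2))^2) + 108)^(1/3) + 2*sqrt(2) + 2^(1/3)*(-sqrt(2) + sqrt(-2 + (108 - sqrt(2))^2) + 108)^(1/3))/24)*sin(2^(1/3)*sqrt(3)*a*(-(-sqrt(2) + sqrt(-2 + (108 - sqrt(2))^2) + 108)^(1/3) + 2^(1/3)/(-sqrt(2) + sqrt(-2 + (108 - sqrt(2))^2) + 108)^(1/3))/24) + C2*exp(a*(2^(2/3)/(-sqrt(2) + sqrt(-2 + (108 - sqrt(2))^2) + 108)^(1/3) + 2*sqrt(2) + 2^(1/3)*(-sqrt(2) + sqrt(-2 + (108 - sqrt(2))^2) + 108)^(1/3))/24)*cos(2^(1/3)*sqrt(3)*a*(-(-sqrt(2) + sqrt(-2 + (108 - sqrt(2))^2) + 108)^(1/3) + 2^(1/3)/(-sqrt(2) + sqrt(-2 + (108 - sqrt(2))^2) + 108)^(1/3))/24) + C3*exp(a*(-2^(1/3)*(-sqrt(2) + sqrt(-2 + (108 - sqrt(2))^2) + 108)^(1/3) - 2^(2/3)/(-sqrt(2) + sqrt(-2 + (108 - sqrt(2))^2) + 108)^(1/3) + sqrt(2))/12) - 4*a^2 + k - 8*sqrt(2)


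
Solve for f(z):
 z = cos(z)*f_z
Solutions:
 f(z) = C1 + Integral(z/cos(z), z)


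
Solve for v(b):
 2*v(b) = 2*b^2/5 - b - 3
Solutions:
 v(b) = b^2/5 - b/2 - 3/2


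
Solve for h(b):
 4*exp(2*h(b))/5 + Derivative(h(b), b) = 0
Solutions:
 h(b) = log(-sqrt(1/(C1 + 4*b))) - log(2) + log(10)/2
 h(b) = log(1/(C1 + 4*b))/2 - log(2) + log(10)/2


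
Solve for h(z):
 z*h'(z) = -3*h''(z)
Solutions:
 h(z) = C1 + C2*erf(sqrt(6)*z/6)


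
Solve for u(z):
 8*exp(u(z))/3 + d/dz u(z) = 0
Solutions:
 u(z) = log(1/(C1 + 8*z)) + log(3)


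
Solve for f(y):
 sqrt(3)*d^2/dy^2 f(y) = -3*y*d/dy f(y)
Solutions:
 f(y) = C1 + C2*erf(sqrt(2)*3^(1/4)*y/2)


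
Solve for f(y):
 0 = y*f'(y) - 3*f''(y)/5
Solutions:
 f(y) = C1 + C2*erfi(sqrt(30)*y/6)


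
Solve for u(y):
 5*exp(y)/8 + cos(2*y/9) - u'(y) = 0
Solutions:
 u(y) = C1 + 5*exp(y)/8 + 9*sin(2*y/9)/2


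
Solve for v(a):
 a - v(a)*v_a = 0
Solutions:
 v(a) = -sqrt(C1 + a^2)
 v(a) = sqrt(C1 + a^2)


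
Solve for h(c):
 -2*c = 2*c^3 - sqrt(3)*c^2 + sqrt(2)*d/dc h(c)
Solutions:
 h(c) = C1 - sqrt(2)*c^4/4 + sqrt(6)*c^3/6 - sqrt(2)*c^2/2


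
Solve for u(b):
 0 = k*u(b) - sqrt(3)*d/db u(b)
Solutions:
 u(b) = C1*exp(sqrt(3)*b*k/3)


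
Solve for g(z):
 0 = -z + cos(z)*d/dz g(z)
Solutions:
 g(z) = C1 + Integral(z/cos(z), z)


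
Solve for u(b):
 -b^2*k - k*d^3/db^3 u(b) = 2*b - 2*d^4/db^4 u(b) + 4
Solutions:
 u(b) = C1 + C2*b + C3*b^2 + C4*exp(b*k/2) - b^5/60 - b^4/(4*k) + b^3*(-2/3 - 2/k)/k


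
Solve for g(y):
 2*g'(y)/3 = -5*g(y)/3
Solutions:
 g(y) = C1*exp(-5*y/2)


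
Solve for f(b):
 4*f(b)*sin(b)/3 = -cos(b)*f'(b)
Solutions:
 f(b) = C1*cos(b)^(4/3)


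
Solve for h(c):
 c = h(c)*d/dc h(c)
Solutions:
 h(c) = -sqrt(C1 + c^2)
 h(c) = sqrt(C1 + c^2)


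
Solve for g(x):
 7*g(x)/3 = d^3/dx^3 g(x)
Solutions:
 g(x) = C3*exp(3^(2/3)*7^(1/3)*x/3) + (C1*sin(3^(1/6)*7^(1/3)*x/2) + C2*cos(3^(1/6)*7^(1/3)*x/2))*exp(-3^(2/3)*7^(1/3)*x/6)


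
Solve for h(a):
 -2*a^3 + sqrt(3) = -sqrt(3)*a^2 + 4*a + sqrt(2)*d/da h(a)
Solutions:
 h(a) = C1 - sqrt(2)*a^4/4 + sqrt(6)*a^3/6 - sqrt(2)*a^2 + sqrt(6)*a/2


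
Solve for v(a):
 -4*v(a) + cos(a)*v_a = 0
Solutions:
 v(a) = C1*(sin(a)^2 + 2*sin(a) + 1)/(sin(a)^2 - 2*sin(a) + 1)


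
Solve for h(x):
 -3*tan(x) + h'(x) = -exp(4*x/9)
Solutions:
 h(x) = C1 - 9*exp(4*x/9)/4 - 3*log(cos(x))


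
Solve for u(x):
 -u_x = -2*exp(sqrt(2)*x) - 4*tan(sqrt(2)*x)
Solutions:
 u(x) = C1 + sqrt(2)*exp(sqrt(2)*x) - 2*sqrt(2)*log(cos(sqrt(2)*x))


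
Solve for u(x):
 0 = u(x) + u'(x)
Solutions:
 u(x) = C1*exp(-x)


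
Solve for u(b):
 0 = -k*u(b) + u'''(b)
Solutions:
 u(b) = C1*exp(b*k^(1/3)) + C2*exp(b*k^(1/3)*(-1 + sqrt(3)*I)/2) + C3*exp(-b*k^(1/3)*(1 + sqrt(3)*I)/2)


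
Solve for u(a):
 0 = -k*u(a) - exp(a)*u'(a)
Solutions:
 u(a) = C1*exp(k*exp(-a))


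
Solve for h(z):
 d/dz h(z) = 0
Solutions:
 h(z) = C1


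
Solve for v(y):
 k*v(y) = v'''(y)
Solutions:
 v(y) = C1*exp(k^(1/3)*y) + C2*exp(k^(1/3)*y*(-1 + sqrt(3)*I)/2) + C3*exp(-k^(1/3)*y*(1 + sqrt(3)*I)/2)


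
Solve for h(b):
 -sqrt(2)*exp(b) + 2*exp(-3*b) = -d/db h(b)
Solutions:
 h(b) = C1 + sqrt(2)*exp(b) + 2*exp(-3*b)/3


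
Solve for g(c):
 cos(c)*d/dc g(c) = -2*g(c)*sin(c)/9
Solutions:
 g(c) = C1*cos(c)^(2/9)


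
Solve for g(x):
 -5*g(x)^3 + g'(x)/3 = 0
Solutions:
 g(x) = -sqrt(2)*sqrt(-1/(C1 + 15*x))/2
 g(x) = sqrt(2)*sqrt(-1/(C1 + 15*x))/2


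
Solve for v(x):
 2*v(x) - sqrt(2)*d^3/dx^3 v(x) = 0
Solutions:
 v(x) = C3*exp(2^(1/6)*x) + (C1*sin(2^(1/6)*sqrt(3)*x/2) + C2*cos(2^(1/6)*sqrt(3)*x/2))*exp(-2^(1/6)*x/2)


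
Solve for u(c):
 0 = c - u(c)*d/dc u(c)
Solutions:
 u(c) = -sqrt(C1 + c^2)
 u(c) = sqrt(C1 + c^2)


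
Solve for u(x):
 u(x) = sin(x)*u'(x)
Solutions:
 u(x) = C1*sqrt(cos(x) - 1)/sqrt(cos(x) + 1)


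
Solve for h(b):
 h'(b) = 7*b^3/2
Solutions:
 h(b) = C1 + 7*b^4/8


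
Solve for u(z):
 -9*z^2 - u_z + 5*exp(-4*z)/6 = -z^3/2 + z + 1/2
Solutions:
 u(z) = C1 + z^4/8 - 3*z^3 - z^2/2 - z/2 - 5*exp(-4*z)/24


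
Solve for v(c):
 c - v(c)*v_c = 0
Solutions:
 v(c) = -sqrt(C1 + c^2)
 v(c) = sqrt(C1 + c^2)


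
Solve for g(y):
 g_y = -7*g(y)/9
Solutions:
 g(y) = C1*exp(-7*y/9)


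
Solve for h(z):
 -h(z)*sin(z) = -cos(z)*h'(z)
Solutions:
 h(z) = C1/cos(z)


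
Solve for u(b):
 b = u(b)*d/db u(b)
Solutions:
 u(b) = -sqrt(C1 + b^2)
 u(b) = sqrt(C1 + b^2)


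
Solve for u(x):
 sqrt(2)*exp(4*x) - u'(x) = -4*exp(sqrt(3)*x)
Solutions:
 u(x) = C1 + sqrt(2)*exp(4*x)/4 + 4*sqrt(3)*exp(sqrt(3)*x)/3


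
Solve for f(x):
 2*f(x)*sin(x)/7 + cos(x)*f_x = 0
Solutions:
 f(x) = C1*cos(x)^(2/7)


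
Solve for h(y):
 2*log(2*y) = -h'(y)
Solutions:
 h(y) = C1 - 2*y*log(y) - y*log(4) + 2*y


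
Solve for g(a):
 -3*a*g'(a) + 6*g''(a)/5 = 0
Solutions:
 g(a) = C1 + C2*erfi(sqrt(5)*a/2)


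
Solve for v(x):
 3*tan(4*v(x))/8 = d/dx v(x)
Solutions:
 v(x) = -asin(C1*exp(3*x/2))/4 + pi/4
 v(x) = asin(C1*exp(3*x/2))/4


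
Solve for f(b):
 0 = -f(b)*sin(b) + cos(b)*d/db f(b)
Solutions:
 f(b) = C1/cos(b)


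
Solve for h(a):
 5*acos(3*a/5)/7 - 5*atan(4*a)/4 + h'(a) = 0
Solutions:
 h(a) = C1 - 5*a*acos(3*a/5)/7 + 5*a*atan(4*a)/4 + 5*sqrt(25 - 9*a^2)/21 - 5*log(16*a^2 + 1)/32


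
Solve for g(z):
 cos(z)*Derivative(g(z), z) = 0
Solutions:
 g(z) = C1


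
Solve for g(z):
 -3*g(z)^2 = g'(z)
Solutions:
 g(z) = 1/(C1 + 3*z)


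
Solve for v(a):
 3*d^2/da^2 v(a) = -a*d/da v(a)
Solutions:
 v(a) = C1 + C2*erf(sqrt(6)*a/6)


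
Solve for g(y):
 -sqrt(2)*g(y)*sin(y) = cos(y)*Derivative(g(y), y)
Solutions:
 g(y) = C1*cos(y)^(sqrt(2))


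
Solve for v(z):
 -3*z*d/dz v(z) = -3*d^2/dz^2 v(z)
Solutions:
 v(z) = C1 + C2*erfi(sqrt(2)*z/2)


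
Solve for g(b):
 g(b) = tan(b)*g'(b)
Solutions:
 g(b) = C1*sin(b)


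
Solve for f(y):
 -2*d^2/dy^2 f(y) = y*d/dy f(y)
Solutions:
 f(y) = C1 + C2*erf(y/2)


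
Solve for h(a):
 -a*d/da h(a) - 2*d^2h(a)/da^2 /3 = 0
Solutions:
 h(a) = C1 + C2*erf(sqrt(3)*a/2)


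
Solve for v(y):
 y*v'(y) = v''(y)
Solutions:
 v(y) = C1 + C2*erfi(sqrt(2)*y/2)


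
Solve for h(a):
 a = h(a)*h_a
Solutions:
 h(a) = -sqrt(C1 + a^2)
 h(a) = sqrt(C1 + a^2)


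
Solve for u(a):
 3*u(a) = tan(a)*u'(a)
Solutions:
 u(a) = C1*sin(a)^3


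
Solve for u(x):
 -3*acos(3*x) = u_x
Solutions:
 u(x) = C1 - 3*x*acos(3*x) + sqrt(1 - 9*x^2)


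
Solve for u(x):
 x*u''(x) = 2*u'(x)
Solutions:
 u(x) = C1 + C2*x^3


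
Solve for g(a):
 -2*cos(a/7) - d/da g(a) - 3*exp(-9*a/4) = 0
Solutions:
 g(a) = C1 - 14*sin(a/7) + 4*exp(-9*a/4)/3


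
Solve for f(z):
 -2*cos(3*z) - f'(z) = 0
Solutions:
 f(z) = C1 - 2*sin(3*z)/3


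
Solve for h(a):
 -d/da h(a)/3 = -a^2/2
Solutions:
 h(a) = C1 + a^3/2


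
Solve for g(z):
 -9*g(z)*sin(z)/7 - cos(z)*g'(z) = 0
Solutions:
 g(z) = C1*cos(z)^(9/7)


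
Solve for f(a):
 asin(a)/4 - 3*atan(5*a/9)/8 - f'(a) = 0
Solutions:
 f(a) = C1 + a*asin(a)/4 - 3*a*atan(5*a/9)/8 + sqrt(1 - a^2)/4 + 27*log(25*a^2 + 81)/80


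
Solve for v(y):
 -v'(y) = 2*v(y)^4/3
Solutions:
 v(y) = (-1 - sqrt(3)*I)*(1/(C1 + 2*y))^(1/3)/2
 v(y) = (-1 + sqrt(3)*I)*(1/(C1 + 2*y))^(1/3)/2
 v(y) = (1/(C1 + 2*y))^(1/3)


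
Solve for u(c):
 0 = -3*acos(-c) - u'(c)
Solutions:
 u(c) = C1 - 3*c*acos(-c) - 3*sqrt(1 - c^2)


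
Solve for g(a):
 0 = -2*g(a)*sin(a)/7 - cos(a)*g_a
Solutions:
 g(a) = C1*cos(a)^(2/7)


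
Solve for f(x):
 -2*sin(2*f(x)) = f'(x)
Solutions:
 f(x) = pi - acos((-C1 - exp(8*x))/(C1 - exp(8*x)))/2
 f(x) = acos((-C1 - exp(8*x))/(C1 - exp(8*x)))/2


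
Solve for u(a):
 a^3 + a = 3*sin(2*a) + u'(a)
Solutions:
 u(a) = C1 + a^4/4 + a^2/2 + 3*cos(2*a)/2


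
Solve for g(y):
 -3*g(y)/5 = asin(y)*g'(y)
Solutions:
 g(y) = C1*exp(-3*Integral(1/asin(y), y)/5)


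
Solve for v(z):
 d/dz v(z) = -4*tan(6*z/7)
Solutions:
 v(z) = C1 + 14*log(cos(6*z/7))/3


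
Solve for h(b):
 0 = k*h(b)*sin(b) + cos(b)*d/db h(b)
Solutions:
 h(b) = C1*exp(k*log(cos(b)))


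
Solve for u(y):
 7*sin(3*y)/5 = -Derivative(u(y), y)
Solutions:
 u(y) = C1 + 7*cos(3*y)/15


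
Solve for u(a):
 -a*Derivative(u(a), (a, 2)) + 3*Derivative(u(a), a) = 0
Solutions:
 u(a) = C1 + C2*a^4


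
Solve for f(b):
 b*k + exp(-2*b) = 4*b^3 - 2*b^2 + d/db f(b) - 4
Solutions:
 f(b) = C1 - b^4 + 2*b^3/3 + b^2*k/2 + 4*b - exp(-2*b)/2


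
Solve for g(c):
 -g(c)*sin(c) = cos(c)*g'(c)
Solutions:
 g(c) = C1*cos(c)


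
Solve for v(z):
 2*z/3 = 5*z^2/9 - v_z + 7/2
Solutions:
 v(z) = C1 + 5*z^3/27 - z^2/3 + 7*z/2


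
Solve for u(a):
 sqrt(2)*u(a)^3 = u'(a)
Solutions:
 u(a) = -sqrt(2)*sqrt(-1/(C1 + sqrt(2)*a))/2
 u(a) = sqrt(2)*sqrt(-1/(C1 + sqrt(2)*a))/2


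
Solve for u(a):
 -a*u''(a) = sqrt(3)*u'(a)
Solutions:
 u(a) = C1 + C2*a^(1 - sqrt(3))


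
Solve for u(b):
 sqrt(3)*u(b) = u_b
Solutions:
 u(b) = C1*exp(sqrt(3)*b)


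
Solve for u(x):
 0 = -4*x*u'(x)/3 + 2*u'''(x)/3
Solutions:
 u(x) = C1 + Integral(C2*airyai(2^(1/3)*x) + C3*airybi(2^(1/3)*x), x)


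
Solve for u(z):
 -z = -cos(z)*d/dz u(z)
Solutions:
 u(z) = C1 + Integral(z/cos(z), z)


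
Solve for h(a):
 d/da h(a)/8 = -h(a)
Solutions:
 h(a) = C1*exp(-8*a)


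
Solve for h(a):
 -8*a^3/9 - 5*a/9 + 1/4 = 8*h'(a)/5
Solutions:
 h(a) = C1 - 5*a^4/36 - 25*a^2/144 + 5*a/32


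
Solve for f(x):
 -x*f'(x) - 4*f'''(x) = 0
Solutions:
 f(x) = C1 + Integral(C2*airyai(-2^(1/3)*x/2) + C3*airybi(-2^(1/3)*x/2), x)


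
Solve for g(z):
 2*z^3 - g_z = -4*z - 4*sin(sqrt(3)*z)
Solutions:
 g(z) = C1 + z^4/2 + 2*z^2 - 4*sqrt(3)*cos(sqrt(3)*z)/3


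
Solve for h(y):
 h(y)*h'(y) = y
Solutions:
 h(y) = -sqrt(C1 + y^2)
 h(y) = sqrt(C1 + y^2)


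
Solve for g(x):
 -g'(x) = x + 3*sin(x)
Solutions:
 g(x) = C1 - x^2/2 + 3*cos(x)


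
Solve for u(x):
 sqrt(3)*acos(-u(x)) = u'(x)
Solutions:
 Integral(1/acos(-_y), (_y, u(x))) = C1 + sqrt(3)*x


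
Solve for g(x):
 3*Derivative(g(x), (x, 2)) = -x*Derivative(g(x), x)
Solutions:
 g(x) = C1 + C2*erf(sqrt(6)*x/6)


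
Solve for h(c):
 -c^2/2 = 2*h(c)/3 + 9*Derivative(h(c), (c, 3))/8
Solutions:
 h(c) = C3*exp(-2*2^(1/3)*c/3) - 3*c^2/4 + (C1*sin(2^(1/3)*sqrt(3)*c/3) + C2*cos(2^(1/3)*sqrt(3)*c/3))*exp(2^(1/3)*c/3)


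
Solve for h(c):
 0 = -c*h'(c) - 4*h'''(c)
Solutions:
 h(c) = C1 + Integral(C2*airyai(-2^(1/3)*c/2) + C3*airybi(-2^(1/3)*c/2), c)


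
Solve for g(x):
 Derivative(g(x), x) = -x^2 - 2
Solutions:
 g(x) = C1 - x^3/3 - 2*x


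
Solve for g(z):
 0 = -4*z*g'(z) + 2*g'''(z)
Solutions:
 g(z) = C1 + Integral(C2*airyai(2^(1/3)*z) + C3*airybi(2^(1/3)*z), z)


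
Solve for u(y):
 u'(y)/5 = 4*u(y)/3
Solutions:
 u(y) = C1*exp(20*y/3)


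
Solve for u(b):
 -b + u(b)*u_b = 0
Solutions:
 u(b) = -sqrt(C1 + b^2)
 u(b) = sqrt(C1 + b^2)


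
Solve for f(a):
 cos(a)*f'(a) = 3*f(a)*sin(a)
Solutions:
 f(a) = C1/cos(a)^3


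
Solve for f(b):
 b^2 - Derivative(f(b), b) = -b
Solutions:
 f(b) = C1 + b^3/3 + b^2/2


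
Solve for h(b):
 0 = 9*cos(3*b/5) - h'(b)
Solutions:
 h(b) = C1 + 15*sin(3*b/5)


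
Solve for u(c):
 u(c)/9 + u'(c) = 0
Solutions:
 u(c) = C1*exp(-c/9)


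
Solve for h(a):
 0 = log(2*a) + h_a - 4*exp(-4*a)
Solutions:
 h(a) = C1 - a*log(a) + a*(1 - log(2)) - exp(-4*a)


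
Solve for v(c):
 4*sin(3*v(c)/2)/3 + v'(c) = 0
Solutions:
 v(c) = -2*acos((-C1 - exp(4*c))/(C1 - exp(4*c)))/3 + 4*pi/3
 v(c) = 2*acos((-C1 - exp(4*c))/(C1 - exp(4*c)))/3


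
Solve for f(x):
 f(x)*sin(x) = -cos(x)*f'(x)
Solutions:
 f(x) = C1*cos(x)


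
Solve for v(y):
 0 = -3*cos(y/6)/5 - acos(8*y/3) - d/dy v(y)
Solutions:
 v(y) = C1 - y*acos(8*y/3) + sqrt(9 - 64*y^2)/8 - 18*sin(y/6)/5


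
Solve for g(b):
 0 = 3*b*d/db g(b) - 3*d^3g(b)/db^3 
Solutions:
 g(b) = C1 + Integral(C2*airyai(b) + C3*airybi(b), b)


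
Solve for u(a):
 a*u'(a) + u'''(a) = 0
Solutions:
 u(a) = C1 + Integral(C2*airyai(-a) + C3*airybi(-a), a)


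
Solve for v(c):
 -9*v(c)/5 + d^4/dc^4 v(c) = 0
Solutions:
 v(c) = C1*exp(-sqrt(3)*5^(3/4)*c/5) + C2*exp(sqrt(3)*5^(3/4)*c/5) + C3*sin(sqrt(3)*5^(3/4)*c/5) + C4*cos(sqrt(3)*5^(3/4)*c/5)


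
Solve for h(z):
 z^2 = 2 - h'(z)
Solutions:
 h(z) = C1 - z^3/3 + 2*z


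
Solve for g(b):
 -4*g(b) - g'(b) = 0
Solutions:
 g(b) = C1*exp(-4*b)


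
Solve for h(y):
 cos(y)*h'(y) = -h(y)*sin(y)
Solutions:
 h(y) = C1*cos(y)


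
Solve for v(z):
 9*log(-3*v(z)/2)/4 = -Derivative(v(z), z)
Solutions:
 4*Integral(1/(log(-_y) - log(2) + log(3)), (_y, v(z)))/9 = C1 - z


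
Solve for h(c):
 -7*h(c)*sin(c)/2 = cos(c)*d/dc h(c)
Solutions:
 h(c) = C1*cos(c)^(7/2)


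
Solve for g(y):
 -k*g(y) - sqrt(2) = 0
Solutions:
 g(y) = -sqrt(2)/k


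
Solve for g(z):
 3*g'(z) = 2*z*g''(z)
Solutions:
 g(z) = C1 + C2*z^(5/2)


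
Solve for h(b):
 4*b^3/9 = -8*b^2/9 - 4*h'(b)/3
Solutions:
 h(b) = C1 - b^4/12 - 2*b^3/9


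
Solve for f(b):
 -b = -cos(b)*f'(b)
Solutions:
 f(b) = C1 + Integral(b/cos(b), b)


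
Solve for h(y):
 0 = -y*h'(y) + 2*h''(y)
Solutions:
 h(y) = C1 + C2*erfi(y/2)


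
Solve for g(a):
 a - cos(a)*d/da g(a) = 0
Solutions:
 g(a) = C1 + Integral(a/cos(a), a)


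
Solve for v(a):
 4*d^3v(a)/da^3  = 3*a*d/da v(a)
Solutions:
 v(a) = C1 + Integral(C2*airyai(6^(1/3)*a/2) + C3*airybi(6^(1/3)*a/2), a)


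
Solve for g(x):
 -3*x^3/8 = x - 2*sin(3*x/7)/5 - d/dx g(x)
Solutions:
 g(x) = C1 + 3*x^4/32 + x^2/2 + 14*cos(3*x/7)/15


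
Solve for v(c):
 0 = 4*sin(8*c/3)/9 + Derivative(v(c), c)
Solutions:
 v(c) = C1 + cos(8*c/3)/6


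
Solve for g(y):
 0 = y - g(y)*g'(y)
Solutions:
 g(y) = -sqrt(C1 + y^2)
 g(y) = sqrt(C1 + y^2)


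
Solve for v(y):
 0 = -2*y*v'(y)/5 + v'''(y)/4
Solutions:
 v(y) = C1 + Integral(C2*airyai(2*5^(2/3)*y/5) + C3*airybi(2*5^(2/3)*y/5), y)


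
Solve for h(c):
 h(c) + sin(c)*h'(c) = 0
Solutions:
 h(c) = C1*sqrt(cos(c) + 1)/sqrt(cos(c) - 1)


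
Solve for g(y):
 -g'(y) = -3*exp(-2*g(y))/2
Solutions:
 g(y) = log(-sqrt(C1 + 3*y))
 g(y) = log(C1 + 3*y)/2


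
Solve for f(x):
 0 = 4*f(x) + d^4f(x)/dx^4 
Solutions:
 f(x) = (C1*sin(x) + C2*cos(x))*exp(-x) + (C3*sin(x) + C4*cos(x))*exp(x)


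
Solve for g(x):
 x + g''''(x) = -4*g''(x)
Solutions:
 g(x) = C1 + C2*x + C3*sin(2*x) + C4*cos(2*x) - x^3/24


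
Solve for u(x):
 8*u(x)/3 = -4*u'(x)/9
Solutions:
 u(x) = C1*exp(-6*x)


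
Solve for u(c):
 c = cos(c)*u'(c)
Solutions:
 u(c) = C1 + Integral(c/cos(c), c)


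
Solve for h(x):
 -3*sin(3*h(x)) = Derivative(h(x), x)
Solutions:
 h(x) = -acos((-C1 - exp(18*x))/(C1 - exp(18*x)))/3 + 2*pi/3
 h(x) = acos((-C1 - exp(18*x))/(C1 - exp(18*x)))/3


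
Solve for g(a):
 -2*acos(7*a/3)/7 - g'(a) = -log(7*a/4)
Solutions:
 g(a) = C1 + a*log(a) - 2*a*acos(7*a/3)/7 - 2*a*log(2) - a + a*log(7) + 2*sqrt(9 - 49*a^2)/49


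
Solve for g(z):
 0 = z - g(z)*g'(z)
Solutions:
 g(z) = -sqrt(C1 + z^2)
 g(z) = sqrt(C1 + z^2)


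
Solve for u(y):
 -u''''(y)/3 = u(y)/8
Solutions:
 u(y) = (C1*sin(2^(3/4)*3^(1/4)*y/4) + C2*cos(2^(3/4)*3^(1/4)*y/4))*exp(-2^(3/4)*3^(1/4)*y/4) + (C3*sin(2^(3/4)*3^(1/4)*y/4) + C4*cos(2^(3/4)*3^(1/4)*y/4))*exp(2^(3/4)*3^(1/4)*y/4)


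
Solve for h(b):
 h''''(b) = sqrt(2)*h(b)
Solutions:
 h(b) = C1*exp(-2^(1/8)*b) + C2*exp(2^(1/8)*b) + C3*sin(2^(1/8)*b) + C4*cos(2^(1/8)*b)


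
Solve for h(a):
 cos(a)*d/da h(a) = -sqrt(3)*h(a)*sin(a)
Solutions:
 h(a) = C1*cos(a)^(sqrt(3))


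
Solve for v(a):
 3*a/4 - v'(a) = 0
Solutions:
 v(a) = C1 + 3*a^2/8


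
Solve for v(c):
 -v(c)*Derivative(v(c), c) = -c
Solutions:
 v(c) = -sqrt(C1 + c^2)
 v(c) = sqrt(C1 + c^2)


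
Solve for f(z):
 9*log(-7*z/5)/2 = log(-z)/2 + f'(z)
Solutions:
 f(z) = C1 + 4*z*log(-z) + z*(-5*log(5) - 4 + log(35)/2 + 4*log(7))


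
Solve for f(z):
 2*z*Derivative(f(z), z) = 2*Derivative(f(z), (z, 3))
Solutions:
 f(z) = C1 + Integral(C2*airyai(z) + C3*airybi(z), z)


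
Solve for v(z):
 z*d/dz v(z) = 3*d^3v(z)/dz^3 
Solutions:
 v(z) = C1 + Integral(C2*airyai(3^(2/3)*z/3) + C3*airybi(3^(2/3)*z/3), z)


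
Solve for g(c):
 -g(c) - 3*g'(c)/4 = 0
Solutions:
 g(c) = C1*exp(-4*c/3)


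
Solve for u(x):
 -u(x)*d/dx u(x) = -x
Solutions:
 u(x) = -sqrt(C1 + x^2)
 u(x) = sqrt(C1 + x^2)


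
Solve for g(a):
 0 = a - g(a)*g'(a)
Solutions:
 g(a) = -sqrt(C1 + a^2)
 g(a) = sqrt(C1 + a^2)


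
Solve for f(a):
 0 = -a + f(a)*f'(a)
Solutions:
 f(a) = -sqrt(C1 + a^2)
 f(a) = sqrt(C1 + a^2)


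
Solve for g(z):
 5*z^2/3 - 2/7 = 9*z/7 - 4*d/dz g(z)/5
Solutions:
 g(z) = C1 - 25*z^3/36 + 45*z^2/56 + 5*z/14


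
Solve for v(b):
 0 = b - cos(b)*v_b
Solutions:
 v(b) = C1 + Integral(b/cos(b), b)


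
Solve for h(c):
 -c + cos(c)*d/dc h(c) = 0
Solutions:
 h(c) = C1 + Integral(c/cos(c), c)


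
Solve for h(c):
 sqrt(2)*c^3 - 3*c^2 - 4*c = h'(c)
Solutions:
 h(c) = C1 + sqrt(2)*c^4/4 - c^3 - 2*c^2


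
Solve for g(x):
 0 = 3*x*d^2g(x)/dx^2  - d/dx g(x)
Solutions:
 g(x) = C1 + C2*x^(4/3)


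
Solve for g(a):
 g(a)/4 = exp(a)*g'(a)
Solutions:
 g(a) = C1*exp(-exp(-a)/4)


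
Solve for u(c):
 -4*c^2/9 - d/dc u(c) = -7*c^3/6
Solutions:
 u(c) = C1 + 7*c^4/24 - 4*c^3/27


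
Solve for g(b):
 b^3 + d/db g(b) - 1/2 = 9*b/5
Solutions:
 g(b) = C1 - b^4/4 + 9*b^2/10 + b/2


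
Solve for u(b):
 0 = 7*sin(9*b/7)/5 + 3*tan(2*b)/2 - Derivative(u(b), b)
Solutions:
 u(b) = C1 - 3*log(cos(2*b))/4 - 49*cos(9*b/7)/45


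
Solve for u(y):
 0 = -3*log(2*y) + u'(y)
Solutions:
 u(y) = C1 + 3*y*log(y) - 3*y + y*log(8)


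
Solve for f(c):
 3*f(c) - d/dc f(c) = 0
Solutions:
 f(c) = C1*exp(3*c)


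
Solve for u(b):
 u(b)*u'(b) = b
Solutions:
 u(b) = -sqrt(C1 + b^2)
 u(b) = sqrt(C1 + b^2)


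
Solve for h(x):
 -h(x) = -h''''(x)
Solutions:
 h(x) = C1*exp(-x) + C2*exp(x) + C3*sin(x) + C4*cos(x)


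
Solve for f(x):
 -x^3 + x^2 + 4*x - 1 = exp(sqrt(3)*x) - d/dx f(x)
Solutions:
 f(x) = C1 + x^4/4 - x^3/3 - 2*x^2 + x + sqrt(3)*exp(sqrt(3)*x)/3


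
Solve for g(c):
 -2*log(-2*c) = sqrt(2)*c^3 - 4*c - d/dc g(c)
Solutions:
 g(c) = C1 + sqrt(2)*c^4/4 - 2*c^2 + 2*c*log(-c) + 2*c*(-1 + log(2))


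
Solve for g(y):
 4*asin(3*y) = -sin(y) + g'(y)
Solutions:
 g(y) = C1 + 4*y*asin(3*y) + 4*sqrt(1 - 9*y^2)/3 - cos(y)


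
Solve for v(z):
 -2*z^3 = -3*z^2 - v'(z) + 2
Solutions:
 v(z) = C1 + z^4/2 - z^3 + 2*z


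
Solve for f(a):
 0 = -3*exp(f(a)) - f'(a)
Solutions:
 f(a) = log(1/(C1 + 3*a))


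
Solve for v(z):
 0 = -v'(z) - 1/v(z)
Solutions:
 v(z) = -sqrt(C1 - 2*z)
 v(z) = sqrt(C1 - 2*z)


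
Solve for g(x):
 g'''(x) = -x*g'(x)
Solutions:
 g(x) = C1 + Integral(C2*airyai(-x) + C3*airybi(-x), x)


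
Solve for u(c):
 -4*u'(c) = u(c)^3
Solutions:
 u(c) = -sqrt(2)*sqrt(-1/(C1 - c))
 u(c) = sqrt(2)*sqrt(-1/(C1 - c))


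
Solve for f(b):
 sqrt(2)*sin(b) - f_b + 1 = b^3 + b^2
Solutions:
 f(b) = C1 - b^4/4 - b^3/3 + b - sqrt(2)*cos(b)


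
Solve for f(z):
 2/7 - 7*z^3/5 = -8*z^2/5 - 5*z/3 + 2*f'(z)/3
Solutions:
 f(z) = C1 - 21*z^4/40 + 4*z^3/5 + 5*z^2/4 + 3*z/7


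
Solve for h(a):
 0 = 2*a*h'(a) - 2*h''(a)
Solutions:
 h(a) = C1 + C2*erfi(sqrt(2)*a/2)


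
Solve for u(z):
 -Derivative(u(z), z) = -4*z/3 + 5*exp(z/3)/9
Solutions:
 u(z) = C1 + 2*z^2/3 - 5*exp(z/3)/3


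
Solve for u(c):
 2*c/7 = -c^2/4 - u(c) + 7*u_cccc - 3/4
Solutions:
 u(c) = C1*exp(-7^(3/4)*c/7) + C2*exp(7^(3/4)*c/7) + C3*sin(7^(3/4)*c/7) + C4*cos(7^(3/4)*c/7) - c^2/4 - 2*c/7 - 3/4


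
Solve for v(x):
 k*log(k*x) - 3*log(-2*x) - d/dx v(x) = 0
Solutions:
 v(x) = C1 + x*(k - 3)*log(-x) + x*(k*log(-k) - k - 3*log(2) + 3)


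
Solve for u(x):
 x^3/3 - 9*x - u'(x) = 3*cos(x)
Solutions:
 u(x) = C1 + x^4/12 - 9*x^2/2 - 3*sin(x)


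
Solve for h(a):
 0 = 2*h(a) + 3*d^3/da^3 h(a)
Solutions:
 h(a) = C3*exp(-2^(1/3)*3^(2/3)*a/3) + (C1*sin(2^(1/3)*3^(1/6)*a/2) + C2*cos(2^(1/3)*3^(1/6)*a/2))*exp(2^(1/3)*3^(2/3)*a/6)


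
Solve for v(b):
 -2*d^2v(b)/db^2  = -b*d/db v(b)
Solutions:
 v(b) = C1 + C2*erfi(b/2)


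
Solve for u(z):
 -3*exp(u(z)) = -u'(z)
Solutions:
 u(z) = log(-1/(C1 + 3*z))


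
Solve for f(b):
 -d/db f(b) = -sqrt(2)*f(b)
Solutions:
 f(b) = C1*exp(sqrt(2)*b)


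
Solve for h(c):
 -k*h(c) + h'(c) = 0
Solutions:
 h(c) = C1*exp(c*k)


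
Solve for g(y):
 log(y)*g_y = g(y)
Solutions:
 g(y) = C1*exp(li(y))


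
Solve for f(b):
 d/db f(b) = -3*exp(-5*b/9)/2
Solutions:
 f(b) = C1 + 27*exp(-5*b/9)/10


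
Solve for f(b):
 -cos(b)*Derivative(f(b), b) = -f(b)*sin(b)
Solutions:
 f(b) = C1/cos(b)


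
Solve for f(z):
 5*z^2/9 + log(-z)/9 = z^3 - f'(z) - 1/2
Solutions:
 f(z) = C1 + z^4/4 - 5*z^3/27 - z*log(-z)/9 - 7*z/18


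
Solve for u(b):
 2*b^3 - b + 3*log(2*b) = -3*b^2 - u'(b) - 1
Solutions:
 u(b) = C1 - b^4/2 - b^3 + b^2/2 - 3*b*log(b) - b*log(8) + 2*b
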